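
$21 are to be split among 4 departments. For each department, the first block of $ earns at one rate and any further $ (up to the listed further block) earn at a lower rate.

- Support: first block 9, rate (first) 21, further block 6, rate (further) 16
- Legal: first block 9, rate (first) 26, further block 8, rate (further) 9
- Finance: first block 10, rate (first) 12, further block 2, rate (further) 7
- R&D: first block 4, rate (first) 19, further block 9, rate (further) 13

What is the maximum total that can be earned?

Rank every tier by rate: Legal/first 26 > Support/first 21 > R&D/first 19 > Support/second 16 > R&D/second 13 > Finance/first 12 > Legal/second 9 > Finance/second 7.
Fill Legal first block (9 at 26) → 12 left.
Fill Support first block (9 at 21) → 3 left.
3 remain; put them into R&D first at 19.
Total = 26×9 + 21×9 + 19×3 = 480.

480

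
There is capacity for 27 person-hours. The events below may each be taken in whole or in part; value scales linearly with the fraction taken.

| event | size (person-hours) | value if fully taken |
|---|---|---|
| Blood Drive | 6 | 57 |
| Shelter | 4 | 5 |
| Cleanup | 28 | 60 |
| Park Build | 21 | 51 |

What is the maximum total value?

108

Rank by value-to-size ratio: Blood Drive 57/6≈9.5, Park Build 51/21≈2.43, Cleanup 60/28≈2.14, Shelter 5/4≈1.25.
All 6 person-hours of Blood Drive fit (value 57) ; 21 remain.
Park Build: take in full, 21 person-hours for value 51 ; 0 left.
Total value = 108.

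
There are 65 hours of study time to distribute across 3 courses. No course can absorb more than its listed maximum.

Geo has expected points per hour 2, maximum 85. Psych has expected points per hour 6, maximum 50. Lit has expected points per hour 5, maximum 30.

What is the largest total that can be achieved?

375

Highest expected points per hour first: Psych 6 > Lit 5 > Geo 2.
Give Psych 50 to hit its cap of 50 — 15 left.
Lit has room for 30 but only 15 remain, so it gets 15.
Total = 6×50 + 5×15 = 375.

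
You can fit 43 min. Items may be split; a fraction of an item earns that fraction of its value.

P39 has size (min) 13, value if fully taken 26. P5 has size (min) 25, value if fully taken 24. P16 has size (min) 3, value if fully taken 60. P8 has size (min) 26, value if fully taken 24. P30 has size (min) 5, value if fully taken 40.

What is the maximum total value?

147.12

Rank by value-to-size ratio: P16 60/3≈20, P30 40/5≈8, P39 26/13≈2, P5 24/25≈0.96, P8 24/26≈0.923.
Take all of P16 (3 min, value 60) → 40 min left.
All 5 min of P30 fit (value 40) → 35 remain.
Take all of P39 (13 min, value 26) → 22 min left.
Fill the last 22 min with part of P5: 22/25 of it earns 21.12.
Total value = 147.12.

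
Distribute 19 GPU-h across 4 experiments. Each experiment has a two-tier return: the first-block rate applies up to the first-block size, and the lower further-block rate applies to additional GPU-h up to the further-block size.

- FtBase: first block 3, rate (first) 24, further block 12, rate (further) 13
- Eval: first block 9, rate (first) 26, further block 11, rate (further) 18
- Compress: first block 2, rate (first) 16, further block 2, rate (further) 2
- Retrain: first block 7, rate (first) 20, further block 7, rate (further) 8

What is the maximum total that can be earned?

Order all 8 blocks by rate: Eval/T1 26 > FtBase/T1 24 > Retrain/T1 20 > Eval/T2 18 > Compress/T1 16 > FtBase/T2 13 > Retrain/T2 8 > Compress/T2 2.
Fill Eval T1 block (9 at 26) — 10 left.
FtBase/T1 (24): +3 — 7 left.
Retrain/T1 (20): +7 — 0 left.
Total = 26×9 + 24×3 + 20×7 = 446.

446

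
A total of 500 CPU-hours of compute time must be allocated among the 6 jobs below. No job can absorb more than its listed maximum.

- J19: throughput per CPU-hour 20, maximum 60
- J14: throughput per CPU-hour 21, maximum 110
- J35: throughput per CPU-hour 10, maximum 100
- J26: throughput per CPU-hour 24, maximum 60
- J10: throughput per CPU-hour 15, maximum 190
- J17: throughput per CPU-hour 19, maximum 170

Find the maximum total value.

Highest throughput per CPU-hour first: J26 24 > J14 21 > J19 20 > J17 19 > J10 15 > J35 10.
J26: +60 to 60 (cap) ; 440 left.
Give J14 110 to hit its cap of 110 ; 330 left.
Give J19 60 to hit its cap of 60 ; 270 left.
J17 takes 170 to reach its cap of 170 ; 100 left.
J10 has room for 190 but only 100 remain, so it gets 100.
Total = 20×60 + 21×110 + 24×60 + 15×100 + 19×170 = 9680.

9680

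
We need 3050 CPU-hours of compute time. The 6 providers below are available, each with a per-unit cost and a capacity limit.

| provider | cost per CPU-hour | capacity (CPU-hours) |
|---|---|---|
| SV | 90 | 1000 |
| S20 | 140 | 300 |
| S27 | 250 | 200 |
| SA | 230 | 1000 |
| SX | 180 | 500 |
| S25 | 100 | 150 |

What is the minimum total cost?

Cheapest first:
SV at 90: take all 1000 CPU-hours → 2050 still needed.
S25 (100): use full 150 → 1900 CPU-hours to go.
Take 300 from S20 at 140 → need 1600 more.
SX (180): use full 500 → 1100 CPU-hours to go.
SA at 230: take all 1000 CPU-hours → 100 still needed.
S27 (250): take the remaining 100 → done.
Cost = 1000×90 + 150×100 + 300×140 + 500×180 + 1000×230 + 100×250 = 492000.

492000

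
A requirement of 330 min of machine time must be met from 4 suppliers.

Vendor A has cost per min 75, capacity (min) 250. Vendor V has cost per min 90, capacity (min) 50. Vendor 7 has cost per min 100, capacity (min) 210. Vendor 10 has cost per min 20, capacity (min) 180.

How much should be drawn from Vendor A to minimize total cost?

Use suppliers in increasing cost order.
Take 180 from Vendor 10 at 20 — need 150 more.
Vendor A at 75: take 150 of its 250 — requirement met.
Vendor V, Vendor 7: unused.

150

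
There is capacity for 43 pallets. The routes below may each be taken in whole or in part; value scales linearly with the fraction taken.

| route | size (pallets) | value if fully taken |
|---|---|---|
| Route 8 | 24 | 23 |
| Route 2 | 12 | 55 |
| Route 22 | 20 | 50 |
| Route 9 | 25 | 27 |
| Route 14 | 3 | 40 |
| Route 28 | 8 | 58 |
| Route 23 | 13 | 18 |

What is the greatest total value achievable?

Best value per unit of size first: Route 14 40/3≈13.3, Route 28 58/8≈7.25, Route 2 55/12≈4.58, Route 22 50/20≈2.5, Route 23 18/13≈1.38, Route 9 27/25≈1.08, Route 8 23/24≈0.958.
Take all of Route 14 (3 pallets, value 40) ; 40 pallets left.
All 8 pallets of Route 28 fit (value 58) ; 32 remain.
Route 2: take in full, 12 pallets for value 55 ; 20 left.
Take all of Route 22 (20 pallets, value 50) ; 0 pallets left.
Total value = 203.

203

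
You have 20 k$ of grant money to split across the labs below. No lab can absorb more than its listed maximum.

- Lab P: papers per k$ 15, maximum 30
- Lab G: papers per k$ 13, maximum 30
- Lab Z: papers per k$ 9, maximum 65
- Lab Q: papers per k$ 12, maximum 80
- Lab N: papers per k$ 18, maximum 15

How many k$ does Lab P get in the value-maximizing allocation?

5

Order the labs by papers per k$: Lab N 18 > Lab P 15 > Lab G 13 > Lab Q 12 > Lab Z 9.
Lab N takes 15 to reach its cap of 15 ; 5 left.
Lab P has room for 30 but only 5 remain, so it gets 5.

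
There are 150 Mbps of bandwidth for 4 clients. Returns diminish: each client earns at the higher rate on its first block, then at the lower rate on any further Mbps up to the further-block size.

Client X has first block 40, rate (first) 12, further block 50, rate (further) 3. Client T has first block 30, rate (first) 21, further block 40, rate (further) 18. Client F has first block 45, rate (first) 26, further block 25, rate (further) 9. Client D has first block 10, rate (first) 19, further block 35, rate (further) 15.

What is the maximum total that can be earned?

Rank every tier by rate: Client F/tier1 26 > Client T/tier1 21 > Client D/tier1 19 > Client T/tier2 18 > Client D/tier2 15 > Client X/tier1 12 > Client F/tier2 9 > Client X/tier2 3.
Client F/tier1 (26): +45 ; 105 left.
Client T/tier1 (21): +30 ; 75 left.
Client D/tier1 (19): +10 ; 65 left.
Client T/tier2 (18): +40 ; 25 left.
Client D tier2 at 15: only 25 left, fill 25.
Total = 26×45 + 21×30 + 19×10 + 18×40 + 15×25 = 3085.

3085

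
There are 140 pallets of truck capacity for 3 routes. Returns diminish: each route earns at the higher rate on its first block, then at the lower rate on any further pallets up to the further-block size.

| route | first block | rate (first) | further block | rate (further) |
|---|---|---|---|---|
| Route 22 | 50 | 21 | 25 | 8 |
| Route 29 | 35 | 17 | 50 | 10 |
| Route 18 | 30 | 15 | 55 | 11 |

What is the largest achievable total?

2370

Rank every tier by rate: Route 22/tier1 21 > Route 29/tier1 17 > Route 18/tier1 15 > Route 18/tier2 11 > Route 29/tier2 10 > Route 22/tier2 8.
Fill Route 22 tier1 block (50 at 21) ; 90 left.
Fill Route 29 tier1 block (35 at 17) ; 55 left.
Fill Route 18 tier1 block (30 at 15) ; 25 left.
25 remain; put them into Route 18 tier2 at 11.
Total = 21×50 + 17×35 + 15×30 + 11×25 = 2370.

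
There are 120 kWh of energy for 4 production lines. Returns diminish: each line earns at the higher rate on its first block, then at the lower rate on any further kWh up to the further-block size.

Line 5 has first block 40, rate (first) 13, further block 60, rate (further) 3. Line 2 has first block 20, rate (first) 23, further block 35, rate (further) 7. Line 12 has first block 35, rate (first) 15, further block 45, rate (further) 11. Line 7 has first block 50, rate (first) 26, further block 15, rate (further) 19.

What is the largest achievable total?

2570

Rank every tier by rate: Line 7/tier1 26 > Line 2/tier1 23 > Line 7/tier2 19 > Line 12/tier1 15 > Line 5/tier1 13 > Line 12/tier2 11 > Line 2/tier2 7 > Line 5/tier2 3.
Line 7/tier1 (26): +50 — 70 left.
Line 2 tier1 at 23: fill all 20 — 50 left.
Line 7 tier2 at 19: fill all 15 — 35 left.
Line 12/tier1 (15): +35 — 0 left.
Total = 26×50 + 23×20 + 19×15 + 15×35 = 2570.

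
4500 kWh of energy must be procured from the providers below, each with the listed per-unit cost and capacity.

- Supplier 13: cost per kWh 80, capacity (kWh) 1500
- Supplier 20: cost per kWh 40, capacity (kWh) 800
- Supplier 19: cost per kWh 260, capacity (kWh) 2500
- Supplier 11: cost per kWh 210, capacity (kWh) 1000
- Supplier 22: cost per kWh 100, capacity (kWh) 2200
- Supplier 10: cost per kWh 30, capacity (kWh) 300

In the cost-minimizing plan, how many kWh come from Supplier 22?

Use providers in increasing cost order.
Supplier 10 at 30: take all 300 kWh → 4200 still needed.
Supplier 20 at 40: take all 800 kWh → 3400 still needed.
Supplier 13 at 80: take all 1500 kWh → 1900 still needed.
Take 1900 from Supplier 22 at 100 to finish.
Supplier 11, Supplier 19: unused.

1900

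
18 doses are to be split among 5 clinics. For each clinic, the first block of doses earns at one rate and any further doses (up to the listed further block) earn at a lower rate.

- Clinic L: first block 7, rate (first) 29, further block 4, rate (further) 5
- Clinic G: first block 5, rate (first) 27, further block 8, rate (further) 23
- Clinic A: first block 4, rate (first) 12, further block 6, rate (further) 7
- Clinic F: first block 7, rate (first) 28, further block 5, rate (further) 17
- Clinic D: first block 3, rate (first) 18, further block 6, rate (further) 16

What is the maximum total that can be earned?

Order all 10 blocks by rate: Clinic L/tier1 29 > Clinic F/tier1 28 > Clinic G/tier1 27 > Clinic G/tier2 23 > Clinic D/tier1 18 > Clinic F/tier2 17 > Clinic D/tier2 16 > Clinic A/tier1 12 > Clinic A/tier2 7 > Clinic L/tier2 5.
Clinic L/tier1 (29): +7 — 11 left.
Clinic F/tier1 (28): +7 — 4 left.
Clinic G/tier1: +4 of 5 at 27; pool empty.
Total = 29×7 + 28×7 + 27×4 = 507.

507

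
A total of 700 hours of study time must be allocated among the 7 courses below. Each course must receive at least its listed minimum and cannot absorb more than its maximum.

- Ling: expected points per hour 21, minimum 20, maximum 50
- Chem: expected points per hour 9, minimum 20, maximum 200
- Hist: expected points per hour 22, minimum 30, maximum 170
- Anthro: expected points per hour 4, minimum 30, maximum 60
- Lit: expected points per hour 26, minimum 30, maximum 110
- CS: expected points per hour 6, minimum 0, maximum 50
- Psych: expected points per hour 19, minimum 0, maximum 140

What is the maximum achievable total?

Meeting every minimum uses 20+20+30+30+30+0+0 = 130 hours, leaving 570.
Order the courses by expected points per hour: Lit 26 > Hist 22 > Ling 21 > Psych 19 > Chem 9 > CS 6 > Anthro 4.
Lit takes 80 more to reach its cap of 110 — 490 left.
Give Hist 140 more to hit its cap of 170 — 350 left.
Give Ling 30 more to hit its cap of 50 — 320 left.
Psych takes 140 more to reach its cap of 140 — 180 left.
Chem takes 180 more to reach its cap of 200 — 0 left.
Total = 21×50 + 9×200 + 22×170 + 4×30 + 26×110 + 19×140 = 12230.

12230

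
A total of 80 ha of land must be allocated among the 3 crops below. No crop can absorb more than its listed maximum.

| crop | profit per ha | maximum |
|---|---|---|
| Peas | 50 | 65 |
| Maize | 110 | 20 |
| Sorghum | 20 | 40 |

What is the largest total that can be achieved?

Rank by profit per ha: Maize 110 > Peas 50 > Sorghum 20.
Maize: +20 to 20 (cap) → 60 left.
Only 60 left; Peas takes them to reach 60.
Total = 50×60 + 110×20 = 5200.

5200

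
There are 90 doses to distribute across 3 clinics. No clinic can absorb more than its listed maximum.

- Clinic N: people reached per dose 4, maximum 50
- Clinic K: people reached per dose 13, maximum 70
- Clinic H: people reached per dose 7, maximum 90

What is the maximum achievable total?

Rank by people reached per dose: Clinic K 13 > Clinic H 7 > Clinic N 4.
Give Clinic K 70 to hit its cap of 70 ; 20 left.
Clinic H: +20 (room for 90) → 20. Pool exhausted.
Total = 13×70 + 7×20 = 1050.

1050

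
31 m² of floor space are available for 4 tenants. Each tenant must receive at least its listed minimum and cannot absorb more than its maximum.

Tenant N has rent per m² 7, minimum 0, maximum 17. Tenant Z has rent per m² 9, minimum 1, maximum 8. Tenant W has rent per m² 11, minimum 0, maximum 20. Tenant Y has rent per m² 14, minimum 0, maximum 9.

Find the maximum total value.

364

Meeting every minimum uses 0+1+0+0 = 1 m², leaving 30.
Highest rent per m² first: Tenant Y 14 > Tenant W 11 > Tenant Z 9 > Tenant N 7.
Give Tenant Y 9 more to hit its cap of 9 — 21 left.
Tenant W: +20 to 20 (cap) — 1 left.
Tenant Z: +1 (room for 7) → 2. Pool exhausted.
Total = 9×2 + 11×20 + 14×9 = 364.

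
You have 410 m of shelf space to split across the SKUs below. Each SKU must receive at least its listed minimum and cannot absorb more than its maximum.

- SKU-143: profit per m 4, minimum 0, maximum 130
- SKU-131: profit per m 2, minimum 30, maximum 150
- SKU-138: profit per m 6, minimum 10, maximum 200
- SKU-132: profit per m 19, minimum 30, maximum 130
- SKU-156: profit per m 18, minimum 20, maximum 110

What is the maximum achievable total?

Meeting every minimum uses 0+30+10+30+20 = 90 m, leaving 320.
Order the SKUs by profit per m: SKU-132 19 > SKU-156 18 > SKU-138 6 > SKU-143 4 > SKU-131 2.
SKU-132 takes 100 more to reach its cap of 130 — 220 left.
SKU-156: +90 to 110 (cap) — 130 left.
SKU-138: +130 (room for 190) → 140. Pool exhausted.
Total = 2×30 + 6×140 + 19×130 + 18×110 = 5350.

5350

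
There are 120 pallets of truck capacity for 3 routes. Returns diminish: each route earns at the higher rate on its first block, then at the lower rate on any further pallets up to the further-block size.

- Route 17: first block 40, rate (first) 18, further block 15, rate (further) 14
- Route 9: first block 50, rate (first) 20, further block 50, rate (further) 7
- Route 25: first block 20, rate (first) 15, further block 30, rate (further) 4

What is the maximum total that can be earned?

2160

Order all 6 blocks by rate: Route 9/first 20 > Route 17/first 18 > Route 25/first 15 > Route 17/second 14 > Route 9/second 7 > Route 25/second 4.
Route 9 first at 20: fill all 50 → 70 left.
Fill Route 17 first block (40 at 18) → 30 left.
Route 25/first (15): +20 → 10 left.
Route 17/second: +10 of 15 at 14; pool empty.
Total = 20×50 + 18×40 + 15×20 + 14×10 = 2160.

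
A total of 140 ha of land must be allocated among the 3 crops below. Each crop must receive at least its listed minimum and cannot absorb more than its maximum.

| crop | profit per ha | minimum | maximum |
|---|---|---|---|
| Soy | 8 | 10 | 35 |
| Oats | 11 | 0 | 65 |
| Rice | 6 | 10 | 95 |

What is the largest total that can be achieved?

Meeting every minimum uses 10+0+10 = 20 ha, leaving 120.
Highest profit per ha first: Oats 11 > Soy 8 > Rice 6.
Oats takes 65 more to reach its cap of 65 — 55 left.
Give Soy 25 more to hit its cap of 35 — 30 left.
Rice: +30 (room for 85) → 40. Pool exhausted.
Total = 8×35 + 11×65 + 6×40 = 1235.

1235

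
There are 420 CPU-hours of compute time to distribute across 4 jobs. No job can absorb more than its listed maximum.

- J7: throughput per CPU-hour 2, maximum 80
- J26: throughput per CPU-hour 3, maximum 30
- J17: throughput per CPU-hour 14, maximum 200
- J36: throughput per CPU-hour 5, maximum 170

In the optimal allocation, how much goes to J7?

Highest throughput per CPU-hour first: J17 14 > J36 5 > J26 3 > J7 2.
J17 takes 200 to reach its cap of 200 → 220 left.
Give J36 170 to hit its cap of 170 → 50 left.
Give J26 30 to hit its cap of 30 → 20 left.
J7: +20 (room for 80) → 20. Pool exhausted.

20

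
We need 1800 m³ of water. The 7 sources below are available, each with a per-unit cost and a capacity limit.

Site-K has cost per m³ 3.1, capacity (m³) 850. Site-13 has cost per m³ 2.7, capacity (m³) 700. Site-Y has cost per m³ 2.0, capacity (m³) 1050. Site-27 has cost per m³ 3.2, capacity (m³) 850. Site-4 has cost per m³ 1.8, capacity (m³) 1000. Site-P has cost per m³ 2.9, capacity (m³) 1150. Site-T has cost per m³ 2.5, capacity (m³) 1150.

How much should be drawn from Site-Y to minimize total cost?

Cheapest first:
Site-4 (1.8): use full 1000 → 800 m³ to go.
Take 800 from Site-Y at 2.0 to finish.
Site-T, Site-13, Site-P, Site-K, Site-27: unused.

800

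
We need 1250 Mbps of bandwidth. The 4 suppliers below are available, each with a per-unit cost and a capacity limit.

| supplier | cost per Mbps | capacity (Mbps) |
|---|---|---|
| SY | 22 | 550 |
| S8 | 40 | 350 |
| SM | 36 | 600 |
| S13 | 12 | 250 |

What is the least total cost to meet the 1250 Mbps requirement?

31300

Use suppliers in increasing cost order.
S13 at 12: take all 250 Mbps → 1000 still needed.
SY at 22: take all 550 Mbps → 450 still needed.
Take 450 from SM at 36 to finish.
S8: unused.
Cost = 250×12 + 550×22 + 450×36 = 31300.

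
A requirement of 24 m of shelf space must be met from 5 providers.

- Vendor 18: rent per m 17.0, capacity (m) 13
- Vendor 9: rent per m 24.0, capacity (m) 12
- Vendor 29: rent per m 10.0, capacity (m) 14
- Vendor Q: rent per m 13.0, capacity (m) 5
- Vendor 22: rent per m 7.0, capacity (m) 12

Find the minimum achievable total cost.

Fill from the cheapest provider first.
Vendor 22 at 7.0: take all 12 m ; 12 still needed.
Vendor 29 (10.0): take the remaining 12 ; done.
Vendor Q, Vendor 18, Vendor 9: unused.
Cost = 12×7.0 + 12×10.0 = 204.

204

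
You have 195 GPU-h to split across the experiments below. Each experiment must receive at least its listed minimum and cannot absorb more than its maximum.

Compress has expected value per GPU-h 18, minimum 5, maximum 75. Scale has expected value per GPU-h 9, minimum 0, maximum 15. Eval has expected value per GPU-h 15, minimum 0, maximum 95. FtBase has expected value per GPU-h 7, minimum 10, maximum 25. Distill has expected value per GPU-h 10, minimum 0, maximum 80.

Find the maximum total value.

2995

Meeting every minimum uses 5+0+0+10+0 = 15 GPU-h, leaving 180.
Rank by expected value per GPU-h: Compress 18 > Eval 15 > Distill 10 > Scale 9 > FtBase 7.
Compress takes 70 more to reach its cap of 75 — 110 left.
Eval takes 95 more to reach its cap of 95 — 15 left.
Distill: +15 (room for 80) → 15. Pool exhausted.
Total = 18×75 + 15×95 + 7×10 + 10×15 = 2995.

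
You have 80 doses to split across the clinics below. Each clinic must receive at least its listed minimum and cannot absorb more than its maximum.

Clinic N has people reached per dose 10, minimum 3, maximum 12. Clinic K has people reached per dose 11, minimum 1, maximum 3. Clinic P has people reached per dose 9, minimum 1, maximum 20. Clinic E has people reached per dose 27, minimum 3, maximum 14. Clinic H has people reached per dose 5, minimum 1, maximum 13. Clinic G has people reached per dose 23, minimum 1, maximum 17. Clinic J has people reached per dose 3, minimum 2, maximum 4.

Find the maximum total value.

Meeting every minimum uses 3+1+1+3+1+1+2 = 12 doses, leaving 68.
Order the clinics by people reached per dose: Clinic E 27 > Clinic G 23 > Clinic K 11 > Clinic N 10 > Clinic P 9 > Clinic H 5 > Clinic J 3.
Give Clinic E 11 more to hit its cap of 14 ; 57 left.
Give Clinic G 16 more to hit its cap of 17 ; 41 left.
Clinic K: +2 to 3 (cap) ; 39 left.
Clinic N takes 9 more to reach its cap of 12 ; 30 left.
Give Clinic P 19 more to hit its cap of 20 ; 11 left.
Clinic H: +11 (room for 12) → 12. Pool exhausted.
Total = 10×12 + 11×3 + 9×20 + 27×14 + 5×12 + 23×17 + 3×2 = 1168.

1168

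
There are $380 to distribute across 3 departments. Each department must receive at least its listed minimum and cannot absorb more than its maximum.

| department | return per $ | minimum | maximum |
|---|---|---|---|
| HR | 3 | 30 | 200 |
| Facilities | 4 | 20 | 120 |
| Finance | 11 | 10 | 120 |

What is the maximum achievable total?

Meeting every minimum uses 30+20+10 = 60 $, leaving 320.
Highest return per $ first: Finance 11 > Facilities 4 > HR 3.
Finance: +110 to 120 (cap) → 210 left.
Give Facilities 100 more to hit its cap of 120 → 110 left.
Only 110 left; HR takes them to reach 140.
Total = 3×140 + 4×120 + 11×120 = 2220.

2220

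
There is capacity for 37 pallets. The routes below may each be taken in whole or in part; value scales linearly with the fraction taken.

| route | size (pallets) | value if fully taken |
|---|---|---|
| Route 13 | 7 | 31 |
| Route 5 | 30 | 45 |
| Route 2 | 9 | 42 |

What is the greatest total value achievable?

104.5

Rank by value-to-size ratio: Route 2 42/9≈4.67, Route 13 31/7≈4.43, Route 5 45/30≈1.5.
All 9 pallets of Route 2 fit (value 42) — 28 remain.
Route 13: take in full, 7 pallets for value 31 — 21 left.
21 pallets left: a 21/30 share of Route 5 gives 45×21/30 = 31.5.
Total value = 104.5.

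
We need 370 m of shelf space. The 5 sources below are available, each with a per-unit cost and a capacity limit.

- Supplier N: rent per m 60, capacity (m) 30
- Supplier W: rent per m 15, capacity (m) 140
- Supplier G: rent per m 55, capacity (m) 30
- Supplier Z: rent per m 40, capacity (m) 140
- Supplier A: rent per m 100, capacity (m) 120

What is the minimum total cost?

Fill from the cheapest source first.
Supplier W (15): use full 140 — 230 m to go.
Supplier Z (40): use full 140 — 90 m to go.
Supplier G (55): use full 30 — 60 m to go.
Supplier N at 60: take all 30 m — 30 still needed.
Supplier A at 100: take 30 of its 120 — requirement met.
Cost = 140×15 + 140×40 + 30×55 + 30×60 + 30×100 = 14150.

14150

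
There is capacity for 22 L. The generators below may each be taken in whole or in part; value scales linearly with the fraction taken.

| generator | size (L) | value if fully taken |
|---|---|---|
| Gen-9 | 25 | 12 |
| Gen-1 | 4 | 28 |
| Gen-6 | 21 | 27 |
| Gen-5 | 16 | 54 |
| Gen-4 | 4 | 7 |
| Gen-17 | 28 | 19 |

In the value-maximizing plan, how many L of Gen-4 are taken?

Rank by value-to-size ratio: Gen-1 28/4≈7, Gen-5 54/16≈3.38, Gen-4 7/4≈1.75, Gen-6 27/21≈1.29, Gen-17 19/28≈0.679, Gen-9 12/25≈0.48.
Gen-1: take in full, 4 L for value 28 — 18 left.
Take all of Gen-5 (16 L, value 54) — 2 L left.
Only 2 L remain; take 2/4 of Gen-4 for value 7×2/4 = 3.5.

2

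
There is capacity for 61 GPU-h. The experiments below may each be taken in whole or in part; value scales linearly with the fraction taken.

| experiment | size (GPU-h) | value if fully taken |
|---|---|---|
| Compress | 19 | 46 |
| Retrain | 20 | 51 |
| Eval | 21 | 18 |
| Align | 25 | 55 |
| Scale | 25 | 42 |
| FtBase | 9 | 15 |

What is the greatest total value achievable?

145.4

Sort by value density: Retrain 51/20≈2.55, Compress 46/19≈2.42, Align 55/25≈2.2, Scale 42/25≈1.68, FtBase 15/9≈1.67, Eval 18/21≈0.857.
Take all of Retrain (20 GPU-h, value 51) — 41 GPU-h left.
Take all of Compress (19 GPU-h, value 46) — 22 GPU-h left.
Only 22 GPU-h remain; take 22/25 of Align for value 55×22/25 = 48.4.
Total value = 145.4.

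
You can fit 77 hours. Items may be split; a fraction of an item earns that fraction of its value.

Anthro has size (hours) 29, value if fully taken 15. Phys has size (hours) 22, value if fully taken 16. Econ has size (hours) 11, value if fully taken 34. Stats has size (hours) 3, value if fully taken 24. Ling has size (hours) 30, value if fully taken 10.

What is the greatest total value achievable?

Sort by value density: Stats 24/3≈8, Econ 34/11≈3.09, Phys 16/22≈0.727, Anthro 15/29≈0.517, Ling 10/30≈0.333.
Take all of Stats (3 hours, value 24) ; 74 hours left.
Econ: take in full, 11 hours for value 34 ; 63 left.
Take all of Phys (22 hours, value 16) ; 41 hours left.
Anthro: take in full, 29 hours for value 15 ; 12 left.
Only 12 hours remain; take 12/30 of Ling for value 10×12/30 = 4.
Total value = 93.

93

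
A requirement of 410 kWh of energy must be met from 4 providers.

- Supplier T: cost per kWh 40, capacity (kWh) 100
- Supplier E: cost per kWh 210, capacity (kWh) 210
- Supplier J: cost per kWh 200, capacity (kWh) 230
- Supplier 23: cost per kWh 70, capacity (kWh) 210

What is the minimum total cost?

Use providers in increasing cost order.
Supplier T (40): use full 100 → 310 kWh to go.
Take 210 from Supplier 23 at 70 → need 100 more.
Supplier J (200): take the remaining 100 → done.
Supplier E: unused.
Cost = 100×40 + 210×70 + 100×200 = 38700.

38700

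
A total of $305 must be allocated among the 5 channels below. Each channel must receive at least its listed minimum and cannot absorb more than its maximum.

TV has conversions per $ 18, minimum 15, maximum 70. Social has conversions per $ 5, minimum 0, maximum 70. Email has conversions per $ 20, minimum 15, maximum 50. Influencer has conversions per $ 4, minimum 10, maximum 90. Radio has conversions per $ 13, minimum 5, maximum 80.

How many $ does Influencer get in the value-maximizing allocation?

35

Meeting every minimum uses 15+0+15+10+5 = 45 $, leaving 260.
Rank by conversions per $: Email 20 > TV 18 > Radio 13 > Social 5 > Influencer 4.
Give Email 35 more to hit its cap of 50 — 225 left.
TV: +55 to 70 (cap) — 170 left.
Give Radio 75 more to hit its cap of 80 — 95 left.
Give Social 70 more to hit its cap of 70 — 25 left.
Influencer: +25 (room for 80) → 35. Pool exhausted.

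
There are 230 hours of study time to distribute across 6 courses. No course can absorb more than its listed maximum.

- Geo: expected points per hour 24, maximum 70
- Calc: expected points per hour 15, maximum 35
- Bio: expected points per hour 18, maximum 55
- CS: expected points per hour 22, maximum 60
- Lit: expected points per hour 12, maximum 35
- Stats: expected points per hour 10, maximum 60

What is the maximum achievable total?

4635

Order the courses by expected points per hour: Geo 24 > CS 22 > Bio 18 > Calc 15 > Lit 12 > Stats 10.
Geo takes 70 to reach its cap of 70 — 160 left.
CS takes 60 to reach its cap of 60 — 100 left.
Bio: +55 to 55 (cap) — 45 left.
Calc takes 35 to reach its cap of 35 — 10 left.
Lit has room for 35 but only 10 remain, so it gets 10.
Total = 24×70 + 15×35 + 18×55 + 22×60 + 12×10 = 4635.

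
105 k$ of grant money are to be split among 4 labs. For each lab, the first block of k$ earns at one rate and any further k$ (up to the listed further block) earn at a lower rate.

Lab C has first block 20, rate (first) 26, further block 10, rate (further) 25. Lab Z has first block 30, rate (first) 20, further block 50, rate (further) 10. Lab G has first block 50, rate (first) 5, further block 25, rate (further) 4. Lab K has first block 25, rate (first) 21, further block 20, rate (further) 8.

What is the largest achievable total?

2095

Rank every tier by rate: Lab C/T1 26 > Lab C/T2 25 > Lab K/T1 21 > Lab Z/T1 20 > Lab Z/T2 10 > Lab K/T2 8 > Lab G/T1 5 > Lab G/T2 4.
Fill Lab C T1 block (20 at 26) — 85 left.
Lab C/T2 (25): +10 — 75 left.
Lab K/T1 (21): +25 — 50 left.
Fill Lab Z T1 block (30 at 20) — 20 left.
20 remain; put them into Lab Z T2 at 10.
Total = 26×20 + 25×10 + 21×25 + 20×30 + 10×20 = 2095.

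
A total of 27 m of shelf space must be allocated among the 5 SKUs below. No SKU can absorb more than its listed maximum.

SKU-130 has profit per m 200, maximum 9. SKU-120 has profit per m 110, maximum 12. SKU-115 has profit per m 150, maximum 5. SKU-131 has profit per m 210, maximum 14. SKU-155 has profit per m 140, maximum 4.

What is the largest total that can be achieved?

5340

Order the SKUs by profit per m: SKU-131 210 > SKU-130 200 > SKU-115 150 > SKU-155 140 > SKU-120 110.
SKU-131 takes 14 to reach its cap of 14 ; 13 left.
Give SKU-130 9 to hit its cap of 9 ; 4 left.
SKU-115 has room for 5 but only 4 remain, so it gets 4.
Total = 200×9 + 150×4 + 210×14 = 5340.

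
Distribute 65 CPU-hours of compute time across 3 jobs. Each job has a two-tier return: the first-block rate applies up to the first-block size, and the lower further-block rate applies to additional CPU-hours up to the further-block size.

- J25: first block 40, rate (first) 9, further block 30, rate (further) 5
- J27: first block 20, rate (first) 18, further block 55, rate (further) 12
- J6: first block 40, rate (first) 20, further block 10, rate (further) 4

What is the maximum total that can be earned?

Treat each block as its own option and order by rate: J6/T1 20 > J27/T1 18 > J27/T2 12 > J25/T1 9 > J25/T2 5 > J6/T2 4.
J6/T1 (20): +40 → 25 left.
J27 T1 at 18: fill all 20 → 5 left.
J27 T2 at 12: only 5 left, fill 5.
Total = 20×40 + 18×20 + 12×5 = 1220.

1220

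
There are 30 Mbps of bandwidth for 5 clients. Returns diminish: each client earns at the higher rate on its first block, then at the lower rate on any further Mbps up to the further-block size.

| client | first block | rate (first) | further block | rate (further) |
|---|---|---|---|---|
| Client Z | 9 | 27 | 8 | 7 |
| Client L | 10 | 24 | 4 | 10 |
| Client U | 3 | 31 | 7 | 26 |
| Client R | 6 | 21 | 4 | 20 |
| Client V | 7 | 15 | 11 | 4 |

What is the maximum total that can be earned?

Treat each block as its own option and order by rate: Client U/first 31 > Client Z/first 27 > Client U/second 26 > Client L/first 24 > Client R/first 21 > Client R/second 20 > Client V/first 15 > Client L/second 10 > Client Z/second 7 > Client V/second 4.
Client U/first (31): +3 — 27 left.
Client Z first at 27: fill all 9 — 18 left.
Fill Client U second block (7 at 26) — 11 left.
Fill Client L first block (10 at 24) — 1 left.
1 remain; put them into Client R first at 21.
Total = 31×3 + 27×9 + 26×7 + 24×10 + 21×1 = 779.

779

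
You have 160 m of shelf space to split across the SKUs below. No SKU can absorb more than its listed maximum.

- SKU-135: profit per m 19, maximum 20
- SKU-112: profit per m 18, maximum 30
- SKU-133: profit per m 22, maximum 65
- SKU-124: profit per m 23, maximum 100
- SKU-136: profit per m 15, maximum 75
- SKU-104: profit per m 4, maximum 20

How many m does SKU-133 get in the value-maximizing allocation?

Order the SKUs by profit per m: SKU-124 23 > SKU-133 22 > SKU-135 19 > SKU-112 18 > SKU-136 15 > SKU-104 4.
SKU-124: +100 to 100 (cap) — 60 left.
SKU-133 has room for 65 but only 60 remain, so it gets 60.

60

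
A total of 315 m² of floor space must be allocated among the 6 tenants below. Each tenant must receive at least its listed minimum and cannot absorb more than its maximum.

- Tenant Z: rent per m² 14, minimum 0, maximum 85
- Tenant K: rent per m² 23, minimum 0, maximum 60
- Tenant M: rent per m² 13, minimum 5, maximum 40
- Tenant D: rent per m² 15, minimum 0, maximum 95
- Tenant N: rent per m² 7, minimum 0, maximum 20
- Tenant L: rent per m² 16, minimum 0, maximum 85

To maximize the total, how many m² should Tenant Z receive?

Meeting every minimum uses 0+0+5+0+0+0 = 5 m², leaving 310.
Rank by rent per m²: Tenant K 23 > Tenant L 16 > Tenant D 15 > Tenant Z 14 > Tenant M 13 > Tenant N 7.
Tenant K: +60 to 60 (cap) → 250 left.
Give Tenant L 85 more to hit its cap of 85 → 165 left.
Tenant D takes 95 more to reach its cap of 95 → 70 left.
Tenant Z: +70 (room for 85) → 70. Pool exhausted.

70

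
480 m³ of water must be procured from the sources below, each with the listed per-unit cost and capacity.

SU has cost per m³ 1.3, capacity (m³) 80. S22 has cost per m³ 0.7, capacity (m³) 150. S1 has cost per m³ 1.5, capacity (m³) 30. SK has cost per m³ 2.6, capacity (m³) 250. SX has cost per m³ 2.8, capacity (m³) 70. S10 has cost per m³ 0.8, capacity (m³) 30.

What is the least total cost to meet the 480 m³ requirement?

772

Use sources in increasing cost order.
Take 150 from S22 at 0.7 → need 330 more.
S10 at 0.8: take all 30 m³ → 300 still needed.
Take 80 from SU at 1.3 → need 220 more.
S1 (1.5): use full 30 → 190 m³ to go.
Take 190 from SK at 2.6 to finish.
SX: unused.
Cost = 150×0.7 + 30×0.8 + 80×1.3 + 30×1.5 + 190×2.6 = 772.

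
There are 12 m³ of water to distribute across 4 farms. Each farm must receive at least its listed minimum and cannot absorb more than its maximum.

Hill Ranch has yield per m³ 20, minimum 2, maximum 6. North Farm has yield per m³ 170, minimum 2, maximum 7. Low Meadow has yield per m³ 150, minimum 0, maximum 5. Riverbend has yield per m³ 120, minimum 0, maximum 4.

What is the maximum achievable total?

1680

Meeting every minimum uses 2+2+0+0 = 4 m³, leaving 8.
Highest yield per m³ first: North Farm 170 > Low Meadow 150 > Riverbend 120 > Hill Ranch 20.
Give North Farm 5 more to hit its cap of 7 — 3 left.
Only 3 left; Low Meadow takes them to reach 3.
Total = 20×2 + 170×7 + 150×3 = 1680.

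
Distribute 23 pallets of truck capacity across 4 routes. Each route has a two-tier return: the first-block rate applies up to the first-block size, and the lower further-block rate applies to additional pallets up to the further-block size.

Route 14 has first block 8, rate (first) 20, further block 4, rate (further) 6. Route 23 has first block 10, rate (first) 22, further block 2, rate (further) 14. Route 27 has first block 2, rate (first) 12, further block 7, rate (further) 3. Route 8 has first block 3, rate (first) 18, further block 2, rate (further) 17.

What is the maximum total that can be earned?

Order all 8 blocks by rate: Route 23/T1 22 > Route 14/T1 20 > Route 8/T1 18 > Route 8/T2 17 > Route 23/T2 14 > Route 27/T1 12 > Route 14/T2 6 > Route 27/T2 3.
Fill Route 23 T1 block (10 at 22) — 13 left.
Route 14 T1 at 20: fill all 8 — 5 left.
Fill Route 8 T1 block (3 at 18) — 2 left.
Fill Route 8 T2 block (2 at 17) — 0 left.
Total = 22×10 + 20×8 + 18×3 + 17×2 = 468.

468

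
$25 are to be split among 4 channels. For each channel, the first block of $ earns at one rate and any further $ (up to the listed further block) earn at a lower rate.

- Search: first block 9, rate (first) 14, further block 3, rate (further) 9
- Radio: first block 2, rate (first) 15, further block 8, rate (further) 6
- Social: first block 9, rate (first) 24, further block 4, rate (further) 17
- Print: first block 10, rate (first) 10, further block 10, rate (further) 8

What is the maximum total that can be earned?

450

Order all 8 blocks by rate: Social/tier1 24 > Social/tier2 17 > Radio/tier1 15 > Search/tier1 14 > Print/tier1 10 > Search/tier2 9 > Print/tier2 8 > Radio/tier2 6.
Fill Social tier1 block (9 at 24) — 16 left.
Social tier2 at 17: fill all 4 — 12 left.
Radio tier1 at 15: fill all 2 — 10 left.
Search/tier1 (14): +9 — 1 left.
Print/tier1: +1 of 10 at 10; pool empty.
Total = 24×9 + 17×4 + 15×2 + 14×9 + 10×1 = 450.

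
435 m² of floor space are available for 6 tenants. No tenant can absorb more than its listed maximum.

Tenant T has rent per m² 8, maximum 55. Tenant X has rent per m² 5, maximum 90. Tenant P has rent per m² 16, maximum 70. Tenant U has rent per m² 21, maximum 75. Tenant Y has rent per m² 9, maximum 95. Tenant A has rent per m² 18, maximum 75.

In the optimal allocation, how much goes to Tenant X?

65

Rank by rent per m²: Tenant U 21 > Tenant A 18 > Tenant P 16 > Tenant Y 9 > Tenant T 8 > Tenant X 5.
Give Tenant U 75 to hit its cap of 75 → 360 left.
Tenant A takes 75 to reach its cap of 75 → 285 left.
Tenant P takes 70 to reach its cap of 70 → 215 left.
Tenant Y: +95 to 95 (cap) → 120 left.
Tenant T: +55 to 55 (cap) → 65 left.
Tenant X has room for 90 but only 65 remain, so it gets 65.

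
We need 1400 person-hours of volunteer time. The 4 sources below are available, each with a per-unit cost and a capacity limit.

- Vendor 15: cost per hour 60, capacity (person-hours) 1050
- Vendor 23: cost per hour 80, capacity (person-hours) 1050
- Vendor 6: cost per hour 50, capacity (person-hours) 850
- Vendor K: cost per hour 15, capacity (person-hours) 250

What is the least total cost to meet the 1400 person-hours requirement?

Use sources in increasing cost order.
Vendor K (15): use full 250 ; 1150 person-hours to go.
Vendor 6 at 50: take all 850 person-hours ; 300 still needed.
Vendor 15 at 60: take 300 of its 1050 ; requirement met.
Vendor 23: unused.
Cost = 250×15 + 850×50 + 300×60 = 64250.

64250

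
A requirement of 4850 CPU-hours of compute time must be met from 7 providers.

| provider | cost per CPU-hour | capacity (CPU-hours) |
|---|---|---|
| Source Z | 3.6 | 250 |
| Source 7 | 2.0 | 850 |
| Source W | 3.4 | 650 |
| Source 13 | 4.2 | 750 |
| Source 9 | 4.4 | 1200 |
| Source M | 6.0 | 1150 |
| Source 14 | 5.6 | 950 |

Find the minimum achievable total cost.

19760

Use providers in increasing cost order.
Source 7 at 2.0: take all 850 CPU-hours — 4000 still needed.
Source W (3.4): use full 650 — 3350 CPU-hours to go.
Source Z (3.6): use full 250 — 3100 CPU-hours to go.
Source 13 at 4.2: take all 750 CPU-hours — 2350 still needed.
Take 1200 from Source 9 at 4.4 — need 1150 more.
Source 14 at 5.6: take all 950 CPU-hours — 200 still needed.
Source M at 6.0: take 200 of its 1150 — requirement met.
Cost = 850×2.0 + 650×3.4 + 250×3.6 + 750×4.2 + 1200×4.4 + 950×5.6 + 200×6.0 = 19760.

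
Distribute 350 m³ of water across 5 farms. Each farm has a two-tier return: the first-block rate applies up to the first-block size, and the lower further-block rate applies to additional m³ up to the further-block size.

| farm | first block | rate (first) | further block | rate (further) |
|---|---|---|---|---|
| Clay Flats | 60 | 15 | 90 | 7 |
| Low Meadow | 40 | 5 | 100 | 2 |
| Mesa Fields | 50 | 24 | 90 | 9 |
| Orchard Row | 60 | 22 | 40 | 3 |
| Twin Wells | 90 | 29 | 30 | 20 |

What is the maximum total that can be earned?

Treat each block as its own option and order by rate: Twin Wells/first 29 > Mesa Fields/first 24 > Orchard Row/first 22 > Twin Wells/second 20 > Clay Flats/first 15 > Mesa Fields/second 9 > Clay Flats/second 7 > Low Meadow/first 5 > Orchard Row/second 3 > Low Meadow/second 2.
Twin Wells first at 29: fill all 90 → 260 left.
Fill Mesa Fields first block (50 at 24) → 210 left.
Fill Orchard Row first block (60 at 22) → 150 left.
Twin Wells/second (20): +30 → 120 left.
Fill Clay Flats first block (60 at 15) → 60 left.
Mesa Fields/second: +60 of 90 at 9; pool empty.
Total = 29×90 + 24×50 + 22×60 + 20×30 + 15×60 + 9×60 = 7170.

7170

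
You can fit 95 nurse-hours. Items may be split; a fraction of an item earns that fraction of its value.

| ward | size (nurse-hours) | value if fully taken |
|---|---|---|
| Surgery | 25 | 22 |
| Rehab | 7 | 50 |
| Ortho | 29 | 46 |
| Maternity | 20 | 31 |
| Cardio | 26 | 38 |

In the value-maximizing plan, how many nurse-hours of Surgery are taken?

13

Best value per unit of size first: Rehab 50/7≈7.14, Ortho 46/29≈1.59, Maternity 31/20≈1.55, Cardio 38/26≈1.46, Surgery 22/25≈0.88.
Rehab: take in full, 7 nurse-hours for value 50 ; 88 left.
Ortho: take in full, 29 nurse-hours for value 46 ; 59 left.
Take all of Maternity (20 nurse-hours, value 31) ; 39 nurse-hours left.
All 26 nurse-hours of Cardio fit (value 38) ; 13 remain.
13 nurse-hours left: a 13/25 share of Surgery gives 22×13/25 = 11.44.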